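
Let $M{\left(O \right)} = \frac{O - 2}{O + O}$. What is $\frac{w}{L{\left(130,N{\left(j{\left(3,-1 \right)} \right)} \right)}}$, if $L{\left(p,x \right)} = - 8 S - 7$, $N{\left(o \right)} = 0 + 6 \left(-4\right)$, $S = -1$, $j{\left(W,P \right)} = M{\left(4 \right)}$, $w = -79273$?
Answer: $-79273$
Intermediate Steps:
$M{\left(O \right)} = \frac{-2 + O}{2 O}$
$j{\left(W,P \right)} = \frac{1}{4}$ ($j{\left(W,P \right)} = \frac{-2 + 4}{2 \cdot 4} = \frac{1}{2} \cdot \frac{1}{4} \cdot 2 = \frac{1}{4}$)
$N{\left(o \right)} = -24$ ($N{\left(o \right)} = 0 - 24 = -24$)
$L{\left(p,x \right)} = 1$ ($L{\left(p,x \right)} = \left(-8\right) \left(-1\right) - 7 = 8 - 7 = 1$)
$\frac{w}{L{\left(130,N{\left(j{\left(3,-1 \right)} \right)} \right)}} = - \frac{79273}{1} = \left(-79273\right) 1 = -79273$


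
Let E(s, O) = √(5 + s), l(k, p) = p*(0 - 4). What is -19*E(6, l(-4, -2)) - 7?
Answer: -7 - 19*√11 ≈ -70.016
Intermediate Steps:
l(k, p) = -4*p (l(k, p) = p*(-4) = -4*p)
-19*E(6, l(-4, -2)) - 7 = -19*√(5 + 6) - 7 = -19*√11 - 7 = -7 - 19*√11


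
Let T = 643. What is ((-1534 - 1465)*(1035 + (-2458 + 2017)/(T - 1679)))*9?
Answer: -4136181813/148 ≈ -2.7947e+7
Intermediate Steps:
((-1534 - 1465)*(1035 + (-2458 + 2017)/(T - 1679)))*9 = ((-1534 - 1465)*(1035 + (-2458 + 2017)/(643 - 1679)))*9 = -2999*(1035 - 441/(-1036))*9 = -2999*(1035 - 441*(-1/1036))*9 = -2999*(1035 + 63/148)*9 = -2999*153243/148*9 = -459575757/148*9 = -4136181813/148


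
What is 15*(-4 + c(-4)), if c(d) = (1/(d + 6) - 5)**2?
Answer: 975/4 ≈ 243.75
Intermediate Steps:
c(d) = (-5 + 1/(6 + d))**2 (c(d) = (1/(6 + d) - 5)**2 = (-5 + 1/(6 + d))**2)
15*(-4 + c(-4)) = 15*(-4 + (29 + 5*(-4))**2/(6 - 4)**2) = 15*(-4 + (29 - 20)**2/2**2) = 15*(-4 + (1/4)*9**2) = 15*(-4 + (1/4)*81) = 15*(-4 + 81/4) = 15*(65/4) = 975/4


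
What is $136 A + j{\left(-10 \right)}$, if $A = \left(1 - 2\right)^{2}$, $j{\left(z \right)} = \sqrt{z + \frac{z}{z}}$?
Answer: $136 + 3 i \approx 136.0 + 3.0 i$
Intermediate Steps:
$j{\left(z \right)} = \sqrt{1 + z}$ ($j{\left(z \right)} = \sqrt{z + 1} = \sqrt{1 + z}$)
$A = 1$ ($A = \left(-1\right)^{2} = 1$)
$136 A + j{\left(-10 \right)} = 136 \cdot 1 + \sqrt{1 - 10} = 136 + \sqrt{-9} = 136 + 3 i$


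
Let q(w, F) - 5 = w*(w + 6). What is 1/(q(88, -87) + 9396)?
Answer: 1/17673 ≈ 5.6583e-5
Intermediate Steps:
q(w, F) = 5 + w*(6 + w) (q(w, F) = 5 + w*(w + 6) = 5 + w*(6 + w))
1/(q(88, -87) + 9396) = 1/((5 + 88**2 + 6*88) + 9396) = 1/((5 + 7744 + 528) + 9396) = 1/(8277 + 9396) = 1/17673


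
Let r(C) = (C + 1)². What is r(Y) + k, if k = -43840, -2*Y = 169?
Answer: -147471/4 ≈ -36868.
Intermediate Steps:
Y = -169/2 (Y = -½*169 = -169/2 ≈ -84.500)
r(C) = (1 + C)²
r(Y) + k = (1 - 169/2)² - 43840 = (-167/2)² - 43840 = 27889/4 - 43840 = -147471/4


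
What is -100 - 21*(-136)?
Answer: 2756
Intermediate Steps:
-100 - 21*(-136) = -100 + 2856 = 2756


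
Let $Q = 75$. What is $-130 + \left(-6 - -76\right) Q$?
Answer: $5120$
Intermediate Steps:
$-130 + \left(-6 - -76\right) Q = -130 + \left(-6 - -76\right) 75 = -130 + \left(-6 + 76\right) 75 = -130 + 70 \cdot 75 = -130 + 5250 = 5120$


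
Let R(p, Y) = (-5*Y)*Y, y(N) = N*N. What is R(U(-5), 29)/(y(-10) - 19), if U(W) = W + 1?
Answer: -4205/81 ≈ -51.914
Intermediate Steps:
y(N) = N**2
U(W) = 1 + W
R(p, Y) = -5*Y**2
R(U(-5), 29)/(y(-10) - 19) = (-5*29**2)/((-10)**2 - 19) = (-5*841)/(100 - 19) = -4205/81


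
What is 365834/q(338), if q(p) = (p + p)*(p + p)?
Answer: 182917/228488 ≈ 0.80055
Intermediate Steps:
q(p) = 4*p² (q(p) = (2*p)*(2*p) = 4*p²)
365834/q(338) = 365834/((4*338²)) = 365834/((4*114244)) = 365834/456976 = 365834*(1/456976) = 182917/228488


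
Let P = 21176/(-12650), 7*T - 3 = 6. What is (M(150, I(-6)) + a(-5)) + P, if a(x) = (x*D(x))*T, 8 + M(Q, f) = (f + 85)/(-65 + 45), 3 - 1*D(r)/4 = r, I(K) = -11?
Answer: -19400267/88550 ≈ -219.09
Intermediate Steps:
T = 9/7 (T = 3/7 + (1/7)*6 = 3/7 + 6/7 = 9/7 ≈ 1.2857)
D(r) = 12 - 4*r
M(Q, f) = -49/4 - f/20 (M(Q, f) = -8 + (f + 85)/(-65 + 45) = -8 + (85 + f)/(-20) = -8 + (85 + f)*(-1/20) = -8 + (-17/4 - f/20) = -49/4 - f/20)
P = -10588/6325 (P = 21176*(-1/12650) = -10588/6325 ≈ -1.6740)
a(x) = 9*x*(12 - 4*x)/7 (a(x) = (x*(12 - 4*x))*(9/7) = 9*x*(12 - 4*x)/7)
(M(150, I(-6)) + a(-5)) + P = ((-49/4 - 1/20*(-11)) + (36/7)*(-5)*(3 - 1*(-5))) - 10588/6325 = ((-49/4 + 11/20) + (36/7)*(-5)*(3 + 5)) - 10588/6325 = (-117/10 + (36/7)*(-5)*8) - 10588/6325 = (-117/10 - 1440/7) - 10588/6325 = -15219/70 - 10588/6325 = -19400267/88550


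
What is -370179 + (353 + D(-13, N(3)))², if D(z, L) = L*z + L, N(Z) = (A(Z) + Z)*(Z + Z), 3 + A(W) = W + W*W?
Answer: -109058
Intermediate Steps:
A(W) = -3 + W + W² (A(W) = -3 + (W + W*W) = -3 + (W + W²) = -3 + W + W²)
N(Z) = 2*Z*(-3 + Z² + 2*Z) (N(Z) = ((-3 + Z + Z²) + Z)*(Z + Z) = (-3 + Z² + 2*Z)*(2*Z) = 2*Z*(-3 + Z² + 2*Z))
D(z, L) = L + L*z
-370179 + (353 + D(-13, N(3)))² = -370179 + (353 + (2*3*(-3 + 3² + 2*3))*(1 - 13))² = -370179 + (353 + (2*3*(-3 + 9 + 6))*(-12))² = -370179 + (353 + (2*3*12)*(-12))² = -370179 + (353 + 72*(-12))² = -370179 + (353 - 864)² = -370179 + (-511)² = -370179 + 261121 = -109058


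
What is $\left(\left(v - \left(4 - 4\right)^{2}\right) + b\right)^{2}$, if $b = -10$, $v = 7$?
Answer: $9$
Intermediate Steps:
$\left(\left(v - \left(4 - 4\right)^{2}\right) + b\right)^{2} = \left(\left(7 - \left(4 - 4\right)^{2}\right) - 10\right)^{2} = \left(\left(7 - 0^{2}\right) - 10\right)^{2} = \left(\left(7 - 0\right) - 10\right)^{2} = \left(\left(7 + 0\right) - 10\right)^{2} = \left(7 - 10\right)^{2} = \left(-3\right)^{2} = 9$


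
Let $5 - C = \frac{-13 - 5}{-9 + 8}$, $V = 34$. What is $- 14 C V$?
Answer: $6188$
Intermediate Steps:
$C = -13$ ($C = 5 - \frac{-13 - 5}{-9 + 8} = 5 - - \frac{18}{-1} = 5 - \left(-18\right) \left(-1\right) = 5 - 18 = -13$)
$- 14 C V = \left(-14\right) \left(-13\right) 34 = 182 \cdot 34 = 6188$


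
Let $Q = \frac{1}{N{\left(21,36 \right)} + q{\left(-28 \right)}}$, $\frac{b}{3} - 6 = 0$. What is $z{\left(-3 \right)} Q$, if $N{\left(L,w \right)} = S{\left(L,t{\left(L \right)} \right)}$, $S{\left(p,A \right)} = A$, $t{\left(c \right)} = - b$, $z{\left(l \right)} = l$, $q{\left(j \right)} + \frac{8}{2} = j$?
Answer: $\frac{3}{50} \approx 0.06$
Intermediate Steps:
$b = 18$ ($b = 18 + 3 \cdot 0 = 18 + 0 = 18$)
$q{\left(j \right)} = -4 + j$
$t{\left(c \right)} = -18$ ($t{\left(c \right)} = \left(-1\right) 18 = -18$)
$N{\left(L,w \right)} = -18$
$Q = - \frac{1}{50}$ ($Q = \frac{1}{-18 - 32} = \frac{1}{-50} = - \frac{1}{50} \approx -0.02$)
$z{\left(-3 \right)} Q = \left(-3\right) \left(- \frac{1}{50}\right) = \frac{3}{50}$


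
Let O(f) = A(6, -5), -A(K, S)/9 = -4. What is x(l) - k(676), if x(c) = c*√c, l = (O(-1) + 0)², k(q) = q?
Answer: 45980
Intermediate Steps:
A(K, S) = 36 (A(K, S) = -9*(-4) = 36)
O(f) = 36
l = 1296 (l = (36 + 0)² = 36² = 1296)
x(c) = c^(3/2)
x(l) - k(676) = 1296^(3/2) - 1*676 = 46656 - 676 = 45980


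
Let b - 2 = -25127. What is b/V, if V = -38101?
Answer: 25125/38101 ≈ 0.65943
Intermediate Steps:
b = -25125 (b = 2 - 25127 = -25125)
b/V = -25125/(-38101) = -25125*(-1/38101) = 25125/38101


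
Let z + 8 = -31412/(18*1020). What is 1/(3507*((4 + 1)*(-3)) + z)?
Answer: -4590/241501523 ≈ -1.9006e-5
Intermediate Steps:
z = -44573/4590 (z = -8 - 31412/(18*1020) = -8 - 31412/18360 = -8 - 31412*1/18360 = -8 - 7853/4590 = -44573/4590 ≈ -9.7109)
1/(3507*((4 + 1)*(-3)) + z) = 1/(3507*((4 + 1)*(-3)) - 44573/4590) = 1/(3507*(5*(-3)) - 44573/4590) = 1/(3507*(-15) - 44573/4590) = 1/(-52605 - 44573/4590) = 1/(-241501523/4590) = -4590/241501523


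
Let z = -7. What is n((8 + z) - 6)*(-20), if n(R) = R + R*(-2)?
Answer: -100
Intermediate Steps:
n(R) = -R (n(R) = R - 2*R = -R)
n((8 + z) - 6)*(-20) = -((8 - 7) - 6)*(-20) = -(1 - 6)*(-20) = -1*(-5)*(-20) = 5*(-20) = -100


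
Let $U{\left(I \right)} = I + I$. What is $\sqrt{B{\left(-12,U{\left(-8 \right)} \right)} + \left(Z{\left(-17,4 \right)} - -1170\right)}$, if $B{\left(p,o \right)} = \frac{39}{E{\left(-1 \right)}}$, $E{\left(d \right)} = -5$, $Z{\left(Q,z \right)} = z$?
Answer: $\frac{7 \sqrt{595}}{5} \approx 34.15$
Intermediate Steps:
$U{\left(I \right)} = 2 I$
$B{\left(p,o \right)} = - \frac{39}{5}$ ($B{\left(p,o \right)} = \frac{39}{-5} = 39 \left(- \frac{1}{5}\right) = - \frac{39}{5}$)
$\sqrt{B{\left(-12,U{\left(-8 \right)} \right)} + \left(Z{\left(-17,4 \right)} - -1170\right)} = \sqrt{- \frac{39}{5} + \left(4 - -1170\right)} = \sqrt{- \frac{39}{5} + \left(4 + 1170\right)} = \sqrt{- \frac{39}{5} + 1174} = \sqrt{\frac{5831}{5}} = \frac{7 \sqrt{595}}{5}$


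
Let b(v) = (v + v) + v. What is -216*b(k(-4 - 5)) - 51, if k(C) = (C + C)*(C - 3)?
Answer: -140019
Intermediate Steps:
k(C) = 2*C*(-3 + C) (k(C) = (2*C)*(-3 + C) = 2*C*(-3 + C))
b(v) = 3*v (b(v) = 2*v + v = 3*v)
-216*b(k(-4 - 5)) - 51 = -648*2*(-4 - 5)*(-3 + (-4 - 5)) - 51 = -648*2*(-9)*(-3 - 9) - 51 = -648*2*(-9)*(-12) - 51 = -648*216 - 51 = -216*648 - 51 = -139968 - 51 = -140019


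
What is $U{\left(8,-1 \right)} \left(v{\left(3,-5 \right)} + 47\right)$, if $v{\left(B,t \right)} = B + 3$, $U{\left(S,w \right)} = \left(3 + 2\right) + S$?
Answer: $689$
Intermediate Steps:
$U{\left(S,w \right)} = 5 + S$
$v{\left(B,t \right)} = 3 + B$
$U{\left(8,-1 \right)} \left(v{\left(3,-5 \right)} + 47\right) = \left(5 + 8\right) \left(\left(3 + 3\right) + 47\right) = 13 \left(6 + 47\right) = 13 \cdot 53 = 689$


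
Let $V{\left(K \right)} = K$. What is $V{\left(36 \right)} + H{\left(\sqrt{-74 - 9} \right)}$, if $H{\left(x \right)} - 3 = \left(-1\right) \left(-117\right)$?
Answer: $156$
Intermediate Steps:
$H{\left(x \right)} = 120$ ($H{\left(x \right)} = 3 - -117 = 3 + 117 = 120$)
$V{\left(36 \right)} + H{\left(\sqrt{-74 - 9} \right)} = 36 + 120 = 156$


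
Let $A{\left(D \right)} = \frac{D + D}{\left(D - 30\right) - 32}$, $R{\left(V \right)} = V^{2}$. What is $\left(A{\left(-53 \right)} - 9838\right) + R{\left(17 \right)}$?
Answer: $- \frac{1098029}{115} \approx -9548.1$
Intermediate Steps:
$A{\left(D \right)} = \frac{2 D}{-62 + D}$ ($A{\left(D \right)} = \frac{2 D}{\left(-30 + D\right) - 32} = \frac{2 D}{-62 + D}$)
$\left(A{\left(-53 \right)} - 9838\right) + R{\left(17 \right)} = \left(2 \left(-53\right) \frac{1}{-62 - 53} - 9838\right) + 17^{2} = \left(2 \left(-53\right) \frac{1}{-115} - 9838\right) + 289 = \left(2 \left(-53\right) \left(- \frac{1}{115}\right) - 9838\right) + 289 = \left(\frac{106}{115} - 9838\right) + 289 = - \frac{1131264}{115} + 289 = - \frac{1098029}{115}$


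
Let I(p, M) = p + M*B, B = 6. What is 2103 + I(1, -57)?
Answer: 1762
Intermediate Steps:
I(p, M) = p + 6*M (I(p, M) = p + M*6 = p + 6*M)
2103 + I(1, -57) = 2103 + (1 + 6*(-57)) = 2103 + (1 - 342) = 2103 - 341 = 1762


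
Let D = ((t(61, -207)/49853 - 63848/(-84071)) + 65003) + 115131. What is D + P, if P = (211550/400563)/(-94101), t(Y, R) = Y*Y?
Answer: 28457731977089924616409501/157980171471568132869 ≈ 1.8013e+5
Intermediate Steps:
t(Y, R) = Y**2
D = 754979596851977/4191191563 (D = ((61**2/49853 - 63848/(-84071)) + 65003) + 115131 = ((3721*(1/49853) - 63848*(-1/84071)) + 65003) + 115131 = ((3721/49853 + 63848/84071) + 65003) + 115131 = (3495842535/4191191563 + 65003) + 115131 = 272443521012224/4191191563 + 115131 = 754979596851977/4191191563 ≈ 1.8013e+5)
P = -211550/37693378863 (P = (211550*(1/400563))*(-1/94101) = (211550/400563)*(-1/94101) = -211550/37693378863 ≈ -5.6124e-6)
D + P = 754979596851977/4191191563 - 211550/37693378863 = 28457731977089924616409501/157980171471568132869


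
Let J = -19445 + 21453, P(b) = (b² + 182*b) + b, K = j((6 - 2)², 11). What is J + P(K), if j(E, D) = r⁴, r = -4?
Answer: 114392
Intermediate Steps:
j(E, D) = 256 (j(E, D) = (-4)⁴ = 256)
K = 256
P(b) = b² + 183*b
J = 2008
J + P(K) = 2008 + 256*(183 + 256) = 2008 + 256*439 = 2008 + 112384 = 114392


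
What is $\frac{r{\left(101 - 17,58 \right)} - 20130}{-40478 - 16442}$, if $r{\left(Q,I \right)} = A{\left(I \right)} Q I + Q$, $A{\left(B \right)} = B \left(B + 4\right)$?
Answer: $- \frac{8749833}{28460} \approx -307.44$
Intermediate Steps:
$A{\left(B \right)} = B \left(4 + B\right)$
$r{\left(Q,I \right)} = Q + Q I^{2} \left(4 + I\right)$ ($r{\left(Q,I \right)} = I \left(4 + I\right) Q I + Q = I Q \left(4 + I\right) I + Q = Q I^{2} \left(4 + I\right) + Q = Q + Q I^{2} \left(4 + I\right)$)
$\frac{r{\left(101 - 17,58 \right)} - 20130}{-40478 - 16442} = \frac{\left(101 - 17\right) \left(1 + 58^{2} \left(4 + 58\right)\right) - 20130}{-40478 - 16442} = \frac{\left(101 - 17\right) \left(1 + 3364 \cdot 62\right) - 20130}{-56920} = \left(84 \left(1 + 208568\right) - 20130\right) \left(- \frac{1}{56920}\right) = \left(84 \cdot 208569 - 20130\right) \left(- \frac{1}{56920}\right) = \left(17519796 - 20130\right) \left(- \frac{1}{56920}\right) = 17499666 \left(- \frac{1}{56920}\right) = - \frac{8749833}{28460}$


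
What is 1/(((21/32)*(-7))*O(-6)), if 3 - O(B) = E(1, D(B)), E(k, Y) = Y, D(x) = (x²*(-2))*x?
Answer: 32/63063 ≈ 0.00050743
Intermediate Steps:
D(x) = -2*x³ (D(x) = (-2*x²)*x = -2*x³)
O(B) = 3 + 2*B³ (O(B) = 3 - (-2)*B³ = 3 + 2*B³)
1/(((21/32)*(-7))*O(-6)) = 1/(((21/32)*(-7))*(3 + 2*(-6)³)) = 1/(((21*(1/32))*(-7))*(3 + 2*(-216))) = 1/(((21/32)*(-7))*(3 - 432)) = 1/(-147/32*(-429)) = 1/(63063/32) = 32/63063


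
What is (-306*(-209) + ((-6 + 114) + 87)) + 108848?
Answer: 172997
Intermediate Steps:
(-306*(-209) + ((-6 + 114) + 87)) + 108848 = (63954 + (108 + 87)) + 108848 = (63954 + 195) + 108848 = 64149 + 108848 = 172997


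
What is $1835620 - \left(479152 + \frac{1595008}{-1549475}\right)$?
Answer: $\frac{2101814849308}{1549475} \approx 1.3565 \cdot 10^{6}$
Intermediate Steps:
$1835620 - \left(479152 + \frac{1595008}{-1549475}\right) = 1835620 - \left(479152 + 1595008 \left(- \frac{1}{1549475}\right)\right) = 1835620 - \left(479152 - \frac{1595008}{1549475}\right) = 1835620 - \frac{742432450192}{1549475} = \frac{2101814849308}{1549475}$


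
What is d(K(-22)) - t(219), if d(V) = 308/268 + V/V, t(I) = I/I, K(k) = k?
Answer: 77/67 ≈ 1.1493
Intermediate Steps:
t(I) = 1
d(V) = 144/67 (d(V) = 308*(1/268) + 1 = 77/67 + 1 = 144/67)
d(K(-22)) - t(219) = 144/67 - 1*1 = 144/67 - 1 = 77/67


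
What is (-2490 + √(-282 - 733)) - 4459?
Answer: -6949 + I*√1015 ≈ -6949.0 + 31.859*I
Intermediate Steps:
(-2490 + √(-282 - 733)) - 4459 = (-2490 + √(-1015)) - 4459 = (-2490 + I*√1015) - 4459 = -6949 + I*√1015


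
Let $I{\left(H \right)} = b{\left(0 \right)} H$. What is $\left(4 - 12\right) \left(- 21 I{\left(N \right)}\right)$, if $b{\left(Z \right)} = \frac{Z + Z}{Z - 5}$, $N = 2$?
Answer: $0$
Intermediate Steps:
$b{\left(Z \right)} = \frac{2 Z}{-5 + Z}$
$I{\left(H \right)} = 0$ ($I{\left(H \right)} = 2 \cdot 0 \frac{1}{-5 + 0} H = 2 \cdot 0 \frac{1}{-5} H = 2 \cdot 0 \left(- \frac{1}{5}\right) H = 0 H = 0$)
$\left(4 - 12\right) \left(- 21 I{\left(N \right)}\right) = \left(4 - 12\right) \left(\left(-21\right) 0\right) = \left(4 - 12\right) 0 = \left(-8\right) 0 = 0$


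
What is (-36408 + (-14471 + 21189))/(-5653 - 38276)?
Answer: 29690/43929 ≈ 0.67586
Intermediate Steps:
(-36408 + (-14471 + 21189))/(-5653 - 38276) = (-36408 + 6718)/(-43929) = -29690*(-1/43929) = 29690/43929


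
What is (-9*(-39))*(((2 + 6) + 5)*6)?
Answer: 27378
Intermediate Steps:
(-9*(-39))*(((2 + 6) + 5)*6) = 351*((8 + 5)*6) = 351*(13*6) = 351*78 = 27378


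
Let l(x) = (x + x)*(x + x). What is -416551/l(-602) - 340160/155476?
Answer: -139466265459/56345124304 ≈ -2.4752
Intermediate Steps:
l(x) = 4*x² (l(x) = (2*x)*(2*x) = 4*x²)
-416551/l(-602) - 340160/155476 = -416551/(4*(-602)²) - 340160/155476 = -416551/(4*362404) - 340160*1/155476 = -416551/1449616 - 85040/38869 = -139466265459/56345124304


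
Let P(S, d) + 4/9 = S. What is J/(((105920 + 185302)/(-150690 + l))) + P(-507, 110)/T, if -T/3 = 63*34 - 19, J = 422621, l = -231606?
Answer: -171502621731853/309132153 ≈ -5.5479e+5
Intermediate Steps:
P(S, d) = -4/9 + S
T = -6369 (T = -3*(63*34 - 19) = -3*(2142 - 19) = -3*2123 = -6369)
J/(((105920 + 185302)/(-150690 + l))) + P(-507, 110)/T = 422621/(((105920 + 185302)/(-150690 - 231606))) + (-4/9 - 507)/(-6369) = 422621/((291222/(-382296))) - 4567/9*(-1/6369) = 422621/((291222*(-1/382296))) + 4567/57321 = 422621/(-48537/63716) + 4567/57321 = 422621*(-63716/48537) + 4567/57321 = -26927719636/48537 + 4567/57321 = -171502621731853/309132153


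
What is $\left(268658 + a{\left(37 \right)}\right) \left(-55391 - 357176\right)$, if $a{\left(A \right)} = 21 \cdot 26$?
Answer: $-111064686668$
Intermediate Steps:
$a{\left(A \right)} = 546$
$\left(268658 + a{\left(37 \right)}\right) \left(-55391 - 357176\right) = \left(268658 + 546\right) \left(-55391 - 357176\right) = 269204 \left(-412567\right) = -111064686668$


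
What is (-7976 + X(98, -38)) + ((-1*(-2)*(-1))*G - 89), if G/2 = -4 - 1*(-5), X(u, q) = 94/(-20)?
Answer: -80737/10 ≈ -8073.7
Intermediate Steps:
X(u, q) = -47/10 (X(u, q) = 94*(-1/20) = -47/10)
G = 2 (G = 2*(-4 - 1*(-5)) = 2*(-4 + 5) = 2*1 = 2)
(-7976 + X(98, -38)) + ((-1*(-2)*(-1))*G - 89) = (-7976 - 47/10) + ((-1*(-2)*(-1))*2 - 89) = -79807/10 + ((2*(-1))*2 - 89) = -79807/10 + (-2*2 - 89) = -79807/10 + (-4 - 89) = -79807/10 - 93 = -80737/10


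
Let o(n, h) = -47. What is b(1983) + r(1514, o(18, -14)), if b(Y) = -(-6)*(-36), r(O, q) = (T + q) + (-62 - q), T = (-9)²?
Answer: -197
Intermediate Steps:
T = 81
r(O, q) = 19 (r(O, q) = (81 + q) + (-62 - q) = 19)
b(Y) = -216 (b(Y) = -1*216 = -216)
b(1983) + r(1514, o(18, -14)) = -216 + 19 = -197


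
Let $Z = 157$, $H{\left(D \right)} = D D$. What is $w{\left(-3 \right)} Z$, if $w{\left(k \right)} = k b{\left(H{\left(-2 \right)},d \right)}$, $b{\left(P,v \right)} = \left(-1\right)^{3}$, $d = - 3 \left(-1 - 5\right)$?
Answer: $471$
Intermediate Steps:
$H{\left(D \right)} = D^{2}$
$d = 18$ ($d = \left(-3\right) \left(-6\right) = 18$)
$b{\left(P,v \right)} = -1$
$w{\left(k \right)} = - k$ ($w{\left(k \right)} = k \left(-1\right) = - k$)
$w{\left(-3 \right)} Z = \left(-1\right) \left(-3\right) 157 = 3 \cdot 157 = 471$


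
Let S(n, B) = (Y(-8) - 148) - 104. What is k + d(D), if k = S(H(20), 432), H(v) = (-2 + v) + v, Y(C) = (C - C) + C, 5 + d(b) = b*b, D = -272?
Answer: 73719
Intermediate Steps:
d(b) = -5 + b² (d(b) = -5 + b*b = -5 + b²)
Y(C) = C (Y(C) = 0 + C = C)
H(v) = -2 + 2*v
S(n, B) = -260 (S(n, B) = (-8 - 148) - 104 = -156 - 104 = -260)
k = -260
k + d(D) = -260 + (-5 + (-272)²) = -260 + (-5 + 73984) = -260 + 73979 = 73719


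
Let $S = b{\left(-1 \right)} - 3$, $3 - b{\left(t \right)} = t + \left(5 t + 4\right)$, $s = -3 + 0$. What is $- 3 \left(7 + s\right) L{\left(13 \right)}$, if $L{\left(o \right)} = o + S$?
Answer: $-180$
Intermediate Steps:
$s = -3$
$b{\left(t \right)} = -1 - 6 t$ ($b{\left(t \right)} = 3 - \left(t + \left(5 t + 4\right)\right) = 3 - \left(t + \left(4 + 5 t\right)\right) = 3 - \left(4 + 6 t\right) = -1 - 6 t$)
$S = 2$ ($S = \left(-1 - -6\right) - 3 = \left(-1 + 6\right) - 3 = 5 - 3 = 2$)
$L{\left(o \right)} = 2 + o$ ($L{\left(o \right)} = o + 2 = 2 + o$)
$- 3 \left(7 + s\right) L{\left(13 \right)} = - 3 \left(7 - 3\right) \left(2 + 13\right) = \left(-3\right) 4 \cdot 15 = \left(-12\right) 15 = -180$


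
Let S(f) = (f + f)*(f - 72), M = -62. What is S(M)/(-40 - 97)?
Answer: -16616/137 ≈ -121.28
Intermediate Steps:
S(f) = 2*f*(-72 + f) (S(f) = (2*f)*(-72 + f) = 2*f*(-72 + f))
S(M)/(-40 - 97) = (2*(-62)*(-72 - 62))/(-40 - 97) = (2*(-62)*(-134))/(-137) = -1/137*16616 = -16616/137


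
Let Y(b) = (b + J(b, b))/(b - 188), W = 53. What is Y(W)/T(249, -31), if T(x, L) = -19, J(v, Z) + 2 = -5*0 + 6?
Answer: 1/45 ≈ 0.022222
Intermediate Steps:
J(v, Z) = 4 (J(v, Z) = -2 + (-5*0 + 6) = -2 + (0 + 6) = -2 + 6 = 4)
Y(b) = (4 + b)/(-188 + b) (Y(b) = (b + 4)/(b - 188) = (4 + b)/(-188 + b))
Y(W)/T(249, -31) = ((4 + 53)/(-188 + 53))/(-19) = (57/(-135))*(-1/19) = -1/135*57*(-1/19) = -19/45*(-1/19) = 1/45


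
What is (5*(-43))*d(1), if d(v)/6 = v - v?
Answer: 0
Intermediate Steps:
d(v) = 0 (d(v) = 6*(v - v) = 6*0 = 0)
(5*(-43))*d(1) = (5*(-43))*0 = -215*0 = 0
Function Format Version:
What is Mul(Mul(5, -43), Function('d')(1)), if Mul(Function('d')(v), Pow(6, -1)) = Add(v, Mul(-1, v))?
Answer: 0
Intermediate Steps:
Function('d')(v) = 0 (Function('d')(v) = Mul(6, Add(v, Mul(-1, v))) = Mul(6, 0) = 0)
Mul(Mul(5, -43), Function('d')(1)) = Mul(Mul(5, -43), 0) = Mul(-215, 0) = 0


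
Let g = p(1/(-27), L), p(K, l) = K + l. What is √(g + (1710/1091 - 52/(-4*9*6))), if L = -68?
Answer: I*√25541254806/19638 ≈ 8.1381*I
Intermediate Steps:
g = -1837/27 (g = 1/(-27) - 68 = -1/27 - 68 = -1837/27 ≈ -68.037)
√(g + (1710/1091 - 52/(-4*9*6))) = √(-1837/27 + (1710/1091 - 52/(-4*9*6))) = √(-1837/27 + (1710*(1/1091) - 52/((-36*6)))) = √(-1837/27 + (1710/1091 - 52/(-216))) = √(-1837/27 + (1710/1091 - 52*(-1/216))) = √(-1837/27 + (1710/1091 + 13/54)) = √(-1837/27 + 106523/58914) = √(-3901811/58914) = I*√25541254806/19638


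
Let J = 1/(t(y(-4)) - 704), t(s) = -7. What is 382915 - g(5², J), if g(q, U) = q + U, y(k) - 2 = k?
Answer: 272234791/711 ≈ 3.8289e+5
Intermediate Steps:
y(k) = 2 + k
J = -1/711 (J = 1/(-7 - 704) = 1/(-711) = -1/711 ≈ -0.0014065)
g(q, U) = U + q
382915 - g(5², J) = 382915 - (-1/711 + 5²) = 382915 - (-1/711 + 25) = 382915 - 1*17774/711 = 382915 - 17774/711 = 272234791/711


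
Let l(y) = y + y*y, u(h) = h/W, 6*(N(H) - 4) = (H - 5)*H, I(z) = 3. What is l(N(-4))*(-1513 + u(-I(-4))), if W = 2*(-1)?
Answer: -166265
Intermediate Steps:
N(H) = 4 + H*(-5 + H)/6 (N(H) = 4 + ((H - 5)*H)/6 = 4 + ((-5 + H)*H)/6 = 4 + (H*(-5 + H))/6 = 4 + H*(-5 + H)/6)
W = -2
u(h) = -h/2 (u(h) = h/(-2) = h*(-½) = -h/2)
l(y) = y + y²
l(N(-4))*(-1513 + u(-I(-4))) = ((4 - ⅚*(-4) + (⅙)*(-4)²)*(1 + (4 - ⅚*(-4) + (⅙)*(-4)²)))*(-1513 - (-1)*3/2) = ((4 + 10/3 + (⅙)*16)*(1 + (4 + 10/3 + (⅙)*16)))*(-1513 - ½*(-3)) = ((4 + 10/3 + 8/3)*(1 + (4 + 10/3 + 8/3)))*(-1513 + 3/2) = (10*(1 + 10))*(-3023/2) = (10*11)*(-3023/2) = 110*(-3023/2) = -166265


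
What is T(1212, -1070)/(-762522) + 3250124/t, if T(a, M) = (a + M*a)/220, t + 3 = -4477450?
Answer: -44951909843723/62592867635210 ≈ -0.71816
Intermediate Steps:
t = -4477453 (t = -3 - 4477450 = -4477453)
T(a, M) = a/220 + M*a/220 (T(a, M) = (a + M*a)*(1/220) = a/220 + M*a/220)
T(1212, -1070)/(-762522) + 3250124/t = ((1/220)*1212*(1 - 1070))/(-762522) + 3250124/(-4477453) = ((1/220)*1212*(-1069))*(-1/762522) + 3250124*(-1/4477453) = -323907/55*(-1/762522) - 3250124/4477453 = 107969/13979570 - 3250124/4477453 = -44951909843723/62592867635210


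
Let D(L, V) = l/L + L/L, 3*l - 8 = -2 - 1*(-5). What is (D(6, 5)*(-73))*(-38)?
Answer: 40223/9 ≈ 4469.2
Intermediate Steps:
l = 11/3 (l = 8/3 + (-2 - 1*(-5))/3 = 8/3 + (-2 + 5)/3 = 8/3 + (⅓)*3 = 8/3 + 1 = 11/3 ≈ 3.6667)
D(L, V) = 1 + 11/(3*L) (D(L, V) = 11/(3*L) + L/L = 11/(3*L) + 1 = 1 + 11/(3*L))
(D(6, 5)*(-73))*(-38) = (((11/3 + 6)/6)*(-73))*(-38) = (((⅙)*(29/3))*(-73))*(-38) = ((29/18)*(-73))*(-38) = -2117/18*(-38) = 40223/9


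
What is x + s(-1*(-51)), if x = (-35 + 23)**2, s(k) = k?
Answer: 195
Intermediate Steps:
x = 144 (x = (-12)**2 = 144)
x + s(-1*(-51)) = 144 - 1*(-51) = 144 + 51 = 195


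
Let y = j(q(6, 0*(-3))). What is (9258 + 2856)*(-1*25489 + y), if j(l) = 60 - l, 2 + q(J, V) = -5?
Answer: -307962108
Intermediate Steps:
q(J, V) = -7 (q(J, V) = -2 - 5 = -7)
y = 67 (y = 60 - 1*(-7) = 60 + 7 = 67)
(9258 + 2856)*(-1*25489 + y) = (9258 + 2856)*(-1*25489 + 67) = 12114*(-25489 + 67) = 12114*(-25422) = -307962108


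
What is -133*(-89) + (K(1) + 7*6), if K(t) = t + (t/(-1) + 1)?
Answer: 11880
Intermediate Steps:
K(t) = 1 (K(t) = t + (-t + 1) = t + (1 - t) = 1)
-133*(-89) + (K(1) + 7*6) = -133*(-89) + (1 + 7*6) = 11837 + (1 + 42) = 11837 + 43 = 11880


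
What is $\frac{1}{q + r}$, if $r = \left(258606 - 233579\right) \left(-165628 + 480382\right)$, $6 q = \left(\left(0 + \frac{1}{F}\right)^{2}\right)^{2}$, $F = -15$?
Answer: $\frac{303750}{2392744563742501} \approx 1.2695 \cdot 10^{-10}$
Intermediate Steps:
$q = \frac{1}{303750}$ ($q = \frac{\left(\left(0 + \frac{1}{-15}\right)^{2}\right)^{2}}{6} = \frac{\left(\left(0 - \frac{1}{15}\right)^{2}\right)^{2}}{6} = \frac{\left(\left(- \frac{1}{15}\right)^{2}\right)^{2}}{6} = \frac{1}{6 \cdot 50625} = \frac{1}{6} \cdot \frac{1}{50625} = \frac{1}{303750} \approx 3.2922 \cdot 10^{-6}$)
$r = 7877348358$ ($r = 25027 \cdot 314754 = 7877348358$)
$\frac{1}{q + r} = \frac{1}{\frac{1}{303750} + 7877348358} = \frac{1}{\frac{2392744563742501}{303750}} = \frac{303750}{2392744563742501}$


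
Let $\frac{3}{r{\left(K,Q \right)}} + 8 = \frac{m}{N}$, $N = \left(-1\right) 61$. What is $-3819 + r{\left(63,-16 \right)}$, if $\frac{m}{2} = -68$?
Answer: $- \frac{1344471}{352} \approx -3819.5$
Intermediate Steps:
$N = -61$
$m = -136$ ($m = 2 \left(-68\right) = -136$)
$r{\left(K,Q \right)} = - \frac{183}{352}$ ($r{\left(K,Q \right)} = \frac{3}{-8 - \frac{136}{-61}} = \frac{3}{-8 - - \frac{136}{61}} = \frac{3}{-8 + \frac{136}{61}} = \frac{3}{- \frac{352}{61}} = 3 \left(- \frac{61}{352}\right) = - \frac{183}{352}$)
$-3819 + r{\left(63,-16 \right)} = -3819 - \frac{183}{352} = - \frac{1344471}{352}$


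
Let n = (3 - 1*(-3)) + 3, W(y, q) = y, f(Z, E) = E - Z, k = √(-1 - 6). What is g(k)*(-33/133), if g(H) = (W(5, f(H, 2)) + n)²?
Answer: -924/19 ≈ -48.632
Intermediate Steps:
k = I*√7 (k = √(-7) = I*√7 ≈ 2.6458*I)
n = 9 (n = (3 + 3) + 3 = 6 + 3 = 9)
g(H) = 196 (g(H) = (5 + 9)² = 14² = 196)
g(k)*(-33/133) = 196*(-33/133) = -924/19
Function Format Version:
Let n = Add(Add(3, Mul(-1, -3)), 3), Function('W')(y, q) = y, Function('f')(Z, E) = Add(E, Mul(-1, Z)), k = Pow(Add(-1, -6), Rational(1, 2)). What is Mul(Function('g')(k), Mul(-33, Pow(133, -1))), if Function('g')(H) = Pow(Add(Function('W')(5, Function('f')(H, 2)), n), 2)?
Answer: Rational(-924, 19) ≈ -48.632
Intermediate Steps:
k = Mul(I, Pow(7, Rational(1, 2))) (k = Pow(-7, Rational(1, 2)) = Mul(I, Pow(7, Rational(1, 2))) ≈ Mul(2.6458, I))
n = 9 (n = Add(Add(3, 3), 3) = Add(6, 3) = 9)
Function('g')(H) = 196 (Function('g')(H) = Pow(Add(5, 9), 2) = Pow(14, 2) = 196)
Mul(Function('g')(k), Mul(-33, Pow(133, -1))) = Mul(196, Mul(-33, Pow(133, -1))) = Mul(196, Mul(-33, Rational(1, 133))) = Mul(196, Rational(-33, 133)) = Rational(-924, 19)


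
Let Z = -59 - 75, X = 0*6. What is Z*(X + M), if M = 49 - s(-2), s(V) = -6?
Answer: -7370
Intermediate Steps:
X = 0
Z = -134
M = 55 (M = 49 - 1*(-6) = 49 + 6 = 55)
Z*(X + M) = -134*(0 + 55) = -134*55 = -7370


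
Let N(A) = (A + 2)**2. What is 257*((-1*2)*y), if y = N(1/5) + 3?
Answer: -100744/25 ≈ -4029.8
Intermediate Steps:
N(A) = (2 + A)**2
y = 196/25 (y = (2 + 1/5)**2 + 3 = (11/5)**2 + 3 = 121/25 + 3 = 196/25 ≈ 7.8400)
257*((-1*2)*y) = 257*(-1*2*(196/25)) = 257*(-2*196/25) = 257*(-392/25) = -100744/25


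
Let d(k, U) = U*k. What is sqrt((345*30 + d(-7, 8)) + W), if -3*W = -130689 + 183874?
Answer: I*sqrt(66909)/3 ≈ 86.223*I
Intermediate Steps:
W = -53185/3 (W = -(-130689 + 183874)/3 = -1/3*53185 = -53185/3 ≈ -17728.)
sqrt((345*30 + d(-7, 8)) + W) = sqrt((345*30 + 8*(-7)) - 53185/3) = sqrt((10350 - 56) - 53185/3) = sqrt(10294 - 53185/3) = sqrt(-22303/3) = I*sqrt(66909)/3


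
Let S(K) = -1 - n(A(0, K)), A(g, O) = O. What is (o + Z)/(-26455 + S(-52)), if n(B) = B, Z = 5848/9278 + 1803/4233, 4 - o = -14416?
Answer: -94394883983/172830788116 ≈ -0.54617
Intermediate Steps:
o = 14420 (o = 4 - 1*(-14416) = 4 + 14416 = 14420)
Z = 6913803/6545629 (Z = 5848*(1/9278) + 1803*(1/4233) = 2924/4639 + 601/1411 = 6913803/6545629 ≈ 1.0562)
S(K) = -1 - K
(o + Z)/(-26455 + S(-52)) = (14420 + 6913803/6545629)/(-26455 + (-1 - 1*(-52))) = 94394883983/(6545629*(-26455 + (-1 + 52))) = 94394883983/(6545629*(-26455 + 51)) = (94394883983/6545629)/(-26404) = (94394883983/6545629)*(-1/26404) = -94394883983/172830788116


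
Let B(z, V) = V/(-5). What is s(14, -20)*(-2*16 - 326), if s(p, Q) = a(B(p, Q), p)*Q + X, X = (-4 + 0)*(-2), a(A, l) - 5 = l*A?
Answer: 433896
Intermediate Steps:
B(z, V) = -V/5 (B(z, V) = V*(-⅕) = -V/5)
a(A, l) = 5 + A*l (a(A, l) = 5 + l*A = 5 + A*l)
X = 8 (X = -4*(-2) = 8)
s(p, Q) = 8 + Q*(5 - Q*p/5) (s(p, Q) = (5 + (-Q/5)*p)*Q + 8 = (5 - Q*p/5)*Q + 8 = Q*(5 - Q*p/5) + 8 = 8 + Q*(5 - Q*p/5))
s(14, -20)*(-2*16 - 326) = (8 + (⅕)*(-20)*(25 - 1*(-20)*14))*(-2*16 - 326) = (8 + (⅕)*(-20)*(25 + 280))*(-32 - 326) = (8 + (⅕)*(-20)*305)*(-358) = (8 - 1220)*(-358) = -1212*(-358) = 433896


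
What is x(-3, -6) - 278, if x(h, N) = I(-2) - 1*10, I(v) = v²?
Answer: -284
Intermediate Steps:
x(h, N) = -6 (x(h, N) = (-2)² - 1*10 = 4 - 10 = -6)
x(-3, -6) - 278 = -6 - 278 = -284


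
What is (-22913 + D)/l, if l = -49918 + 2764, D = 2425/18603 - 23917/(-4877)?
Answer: 71667831863/147521827206 ≈ 0.48581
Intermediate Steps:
D = 456754676/90726831 (D = 2425*(1/18603) - 23917*(-1/4877) = 2425/18603 + 23917/4877 = 456754676/90726831 ≈ 5.0344)
l = -47154
(-22913 + D)/l = (-22913 + 456754676/90726831)/(-47154) = -2078367124027/90726831*(-1/47154) = 71667831863/147521827206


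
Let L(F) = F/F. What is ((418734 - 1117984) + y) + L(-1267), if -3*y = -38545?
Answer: -2059202/3 ≈ -6.8640e+5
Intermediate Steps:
y = 38545/3 (y = -⅓*(-38545) = 38545/3 ≈ 12848.)
L(F) = 1
((418734 - 1117984) + y) + L(-1267) = ((418734 - 1117984) + 38545/3) + 1 = (-699250 + 38545/3) + 1 = -2059205/3 + 1 = -2059202/3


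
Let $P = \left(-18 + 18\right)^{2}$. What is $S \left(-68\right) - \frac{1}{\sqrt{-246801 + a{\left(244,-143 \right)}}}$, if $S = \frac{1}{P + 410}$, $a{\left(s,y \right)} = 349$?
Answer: $- \frac{34}{205} + \frac{i \sqrt{61613}}{123226} \approx -0.16585 + 0.0020143 i$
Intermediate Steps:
$P = 0$ ($P = 0^{2} = 0$)
$S = \frac{1}{410}$ ($S = \frac{1}{0 + 410} = \frac{1}{410} \approx 0.002439$)
$S \left(-68\right) - \frac{1}{\sqrt{-246801 + a{\left(244,-143 \right)}}} = \frac{1}{410} \left(-68\right) - \frac{1}{\sqrt{-246801 + 349}} = - \frac{34}{205} - \frac{1}{\sqrt{-246452}} = - \frac{34}{205} - \frac{1}{2 i \sqrt{61613}} = - \frac{34}{205} - - \frac{i \sqrt{61613}}{123226} = - \frac{34}{205} + \frac{i \sqrt{61613}}{123226}$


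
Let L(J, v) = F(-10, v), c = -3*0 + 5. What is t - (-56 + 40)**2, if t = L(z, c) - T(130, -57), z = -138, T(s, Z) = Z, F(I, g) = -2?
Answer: -201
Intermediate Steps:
c = 5 (c = 0 + 5 = 5)
L(J, v) = -2
t = 55 (t = -2 - 1*(-57) = -2 + 57 = 55)
t - (-56 + 40)**2 = 55 - (-56 + 40)**2 = 55 - 1*(-16)**2 = 55 - 1*256 = 55 - 256 = -201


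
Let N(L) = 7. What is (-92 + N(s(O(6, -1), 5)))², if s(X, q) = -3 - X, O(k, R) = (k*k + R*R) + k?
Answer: 7225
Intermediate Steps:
O(k, R) = k + R² + k² (O(k, R) = (k² + R²) + k = (R² + k²) + k = k + R² + k²)
(-92 + N(s(O(6, -1), 5)))² = (-92 + 7)² = (-85)² = 7225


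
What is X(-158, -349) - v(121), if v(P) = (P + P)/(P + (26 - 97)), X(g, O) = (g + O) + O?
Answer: -21521/25 ≈ -860.84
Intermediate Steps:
X(g, O) = g + 2*O (X(g, O) = (O + g) + O = g + 2*O)
v(P) = 2*P/(-71 + P) (v(P) = (2*P)/(P - 71) = (2*P)/(-71 + P) = 2*P/(-71 + P))
X(-158, -349) - v(121) = (-158 + 2*(-349)) - 2*121/(-71 + 121) = (-158 - 698) - 2*121/50 = -856 - 2*121/50 = -856 - 1*121/25 = -856 - 121/25 = -21521/25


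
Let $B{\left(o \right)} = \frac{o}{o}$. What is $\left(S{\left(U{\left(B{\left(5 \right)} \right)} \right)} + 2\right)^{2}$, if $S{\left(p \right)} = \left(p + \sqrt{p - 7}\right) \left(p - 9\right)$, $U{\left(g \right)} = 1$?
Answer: $-348 + 96 i \sqrt{6} \approx -348.0 + 235.15 i$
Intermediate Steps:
$B{\left(o \right)} = 1$
$S{\left(p \right)} = \left(-9 + p\right) \left(p + \sqrt{-7 + p}\right)$ ($S{\left(p \right)} = \left(p + \sqrt{-7 + p}\right) \left(-9 + p\right) = \left(-9 + p\right) \left(p + \sqrt{-7 + p}\right)$)
$\left(S{\left(U{\left(B{\left(5 \right)} \right)} \right)} + 2\right)^{2} = \left(\left(1^{2} - 9 - 9 \sqrt{-7 + 1} + 1 \sqrt{-7 + 1}\right) + 2\right)^{2} = \left(\left(1 - 9 - 9 \sqrt{-6} + 1 \sqrt{-6}\right) + 2\right)^{2} = \left(\left(1 - 9 - 9 i \sqrt{6} + 1 i \sqrt{6}\right) + 2\right)^{2} = \left(\left(1 - 9 - 9 i \sqrt{6} + i \sqrt{6}\right) + 2\right)^{2} = \left(\left(-8 - 8 i \sqrt{6}\right) + 2\right)^{2} = \left(-6 - 8 i \sqrt{6}\right)^{2}$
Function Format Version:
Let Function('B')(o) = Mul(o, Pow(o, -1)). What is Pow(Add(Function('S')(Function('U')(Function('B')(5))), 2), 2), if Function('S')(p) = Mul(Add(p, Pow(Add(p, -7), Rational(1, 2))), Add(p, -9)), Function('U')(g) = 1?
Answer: Add(-348, Mul(96, I, Pow(6, Rational(1, 2)))) ≈ Add(-348.00, Mul(235.15, I))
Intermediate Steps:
Function('B')(o) = 1
Function('S')(p) = Mul(Add(-9, p), Add(p, Pow(Add(-7, p), Rational(1, 2)))) (Function('S')(p) = Mul(Add(p, Pow(Add(-7, p), Rational(1, 2))), Add(-9, p)) = Mul(Add(-9, p), Add(p, Pow(Add(-7, p), Rational(1, 2)))))
Pow(Add(Function('S')(Function('U')(Function('B')(5))), 2), 2) = Pow(Add(Add(Pow(1, 2), Mul(-9, 1), Mul(-9, Pow(Add(-7, 1), Rational(1, 2))), Mul(1, Pow(Add(-7, 1), Rational(1, 2)))), 2), 2) = Pow(Add(Add(1, -9, Mul(-9, Pow(-6, Rational(1, 2))), Mul(1, Pow(-6, Rational(1, 2)))), 2), 2) = Pow(Add(Add(1, -9, Mul(-9, Mul(I, Pow(6, Rational(1, 2)))), Mul(1, Mul(I, Pow(6, Rational(1, 2))))), 2), 2) = Pow(Add(Add(1, -9, Mul(-9, I, Pow(6, Rational(1, 2))), Mul(I, Pow(6, Rational(1, 2)))), 2), 2) = Pow(Add(Add(-8, Mul(-8, I, Pow(6, Rational(1, 2)))), 2), 2) = Pow(Add(-6, Mul(-8, I, Pow(6, Rational(1, 2)))), 2)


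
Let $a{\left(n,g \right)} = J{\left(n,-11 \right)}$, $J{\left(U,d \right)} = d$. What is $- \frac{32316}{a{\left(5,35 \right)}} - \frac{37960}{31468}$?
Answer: $\frac{254125582}{86537} \approx 2936.6$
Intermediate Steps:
$a{\left(n,g \right)} = -11$
$- \frac{32316}{a{\left(5,35 \right)}} - \frac{37960}{31468} = - \frac{32316}{-11} - \frac{37960}{31468} = \left(-32316\right) \left(- \frac{1}{11}\right) - \frac{9490}{7867} = \frac{32316}{11} - \frac{9490}{7867} = \frac{254125582}{86537}$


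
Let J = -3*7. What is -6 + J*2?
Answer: -48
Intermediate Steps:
J = -21
-6 + J*2 = -6 - 21*2 = -6 - 42 = -48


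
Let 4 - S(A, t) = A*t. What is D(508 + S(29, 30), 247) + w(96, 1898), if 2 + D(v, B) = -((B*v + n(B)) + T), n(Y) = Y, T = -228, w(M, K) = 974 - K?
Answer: 87481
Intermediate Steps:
S(A, t) = 4 - A*t
D(v, B) = 226 - B - B*v (D(v, B) = -2 - ((B*v + B) - 228) = -2 - ((B + B*v) - 228) = -2 - (-228 + B + B*v) = -2 + (228 - B - B*v) = 226 - B - B*v)
D(508 + S(29, 30), 247) + w(96, 1898) = (226 - 1*247 - 1*247*(508 + (4 - 1*29*30))) + (974 - 1*1898) = (226 - 247 - 1*247*(508 + (4 - 870))) + (974 - 1898) = (226 - 247 - 1*247*(508 - 866)) - 924 = (226 - 247 - 1*247*(-358)) - 924 = (226 - 247 + 88426) - 924 = 88405 - 924 = 87481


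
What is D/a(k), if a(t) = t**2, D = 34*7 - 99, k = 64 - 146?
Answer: 139/6724 ≈ 0.020672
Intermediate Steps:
k = -82
D = 139 (D = 238 - 99 = 139)
D/a(k) = 139/((-82)**2) = 139/6724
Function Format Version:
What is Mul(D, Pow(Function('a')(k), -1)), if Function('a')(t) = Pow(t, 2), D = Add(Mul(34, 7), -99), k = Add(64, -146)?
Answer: Rational(139, 6724) ≈ 0.020672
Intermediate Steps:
k = -82
D = 139 (D = Add(238, -99) = 139)
Mul(D, Pow(Function('a')(k), -1)) = Mul(139, Pow(Pow(-82, 2), -1)) = Mul(139, Pow(6724, -1)) = Mul(139, Rational(1, 6724)) = Rational(139, 6724)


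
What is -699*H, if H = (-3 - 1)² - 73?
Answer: 39843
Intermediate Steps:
H = -57 (H = (-4)² - 73 = 16 - 73 = -57)
-699*H = -699*(-57) = 39843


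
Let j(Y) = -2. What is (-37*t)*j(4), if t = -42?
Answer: -3108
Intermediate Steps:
(-37*t)*j(4) = -37*(-42)*(-2) = 1554*(-2) = -3108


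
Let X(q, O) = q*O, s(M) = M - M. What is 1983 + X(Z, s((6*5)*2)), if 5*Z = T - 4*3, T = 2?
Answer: 1983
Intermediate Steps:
s(M) = 0
Z = -2 (Z = (2 - 4*3)/5 = (2 - 12)/5 = (⅕)*(-10) = -2)
X(q, O) = O*q
1983 + X(Z, s((6*5)*2)) = 1983 + 0*(-2) = 1983 + 0 = 1983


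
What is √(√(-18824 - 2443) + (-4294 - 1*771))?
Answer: √(-5065 + 3*I*√2363) ≈ 1.024 + 71.176*I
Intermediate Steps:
√(√(-18824 - 2443) + (-4294 - 1*771)) = √(√(-21267) + (-4294 - 771)) = √(3*I*√2363 - 5065) = √(-5065 + 3*I*√2363)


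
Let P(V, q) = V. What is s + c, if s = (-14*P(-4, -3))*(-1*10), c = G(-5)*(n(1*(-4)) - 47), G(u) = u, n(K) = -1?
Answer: -320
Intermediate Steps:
c = 240 (c = -5*(-1 - 47) = -5*(-48) = 240)
s = -560 (s = (-14*(-4))*(-1*10) = 56*(-10) = -560)
s + c = -560 + 240 = -320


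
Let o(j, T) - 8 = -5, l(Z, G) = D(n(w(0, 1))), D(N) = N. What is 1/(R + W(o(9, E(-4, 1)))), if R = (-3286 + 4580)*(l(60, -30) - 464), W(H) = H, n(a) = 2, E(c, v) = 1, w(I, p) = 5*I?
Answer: -1/597825 ≈ -1.6727e-6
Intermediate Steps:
l(Z, G) = 2
o(j, T) = 3 (o(j, T) = 8 - 5 = 3)
R = -597828 (R = (-3286 + 4580)*(2 - 464) = 1294*(-462) = -597828)
1/(R + W(o(9, E(-4, 1)))) = 1/(-597828 + 3) = 1/(-597825) = -1/597825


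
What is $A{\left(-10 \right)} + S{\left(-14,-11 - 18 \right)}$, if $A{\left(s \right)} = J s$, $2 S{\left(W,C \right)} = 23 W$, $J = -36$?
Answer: $199$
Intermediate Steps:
$S{\left(W,C \right)} = \frac{23 W}{2}$
$A{\left(s \right)} = - 36 s$
$A{\left(-10 \right)} + S{\left(-14,-11 - 18 \right)} = \left(-36\right) \left(-10\right) + \frac{23}{2} \left(-14\right) = 360 - 161 = 199$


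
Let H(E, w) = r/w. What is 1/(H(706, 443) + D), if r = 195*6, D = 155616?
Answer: 443/68939058 ≈ 6.4260e-6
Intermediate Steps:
r = 1170
H(E, w) = 1170/w
1/(H(706, 443) + D) = 1/(1170/443 + 155616) = 1/(68939058/443) = 443/68939058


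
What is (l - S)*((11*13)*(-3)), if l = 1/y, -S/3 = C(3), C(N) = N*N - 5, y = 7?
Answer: -36465/7 ≈ -5209.3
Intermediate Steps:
C(N) = -5 + N² (C(N) = N² - 5 = -5 + N²)
S = -12 (S = -3*(-5 + 3²) = -3*(-5 + 9) = -3*4 = -12)
l = ⅐ (l = 1/7 = ⅐ ≈ 0.14286)
(l - S)*((11*13)*(-3)) = (⅐ - 1*(-12))*((11*13)*(-3)) = (⅐ + 12)*(143*(-3)) = (85/7)*(-429) = -36465/7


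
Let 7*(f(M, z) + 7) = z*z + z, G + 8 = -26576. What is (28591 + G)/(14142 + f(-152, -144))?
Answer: 14049/119537 ≈ 0.11753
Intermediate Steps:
G = -26584 (G = -8 - 26576 = -26584)
f(M, z) = -7 + z/7 + z²/7 (f(M, z) = -7 + (z*z + z)/7 = -7 + (z² + z)/7 = -7 + (z + z²)/7 = -7 + (z/7 + z²/7) = -7 + z/7 + z²/7)
(28591 + G)/(14142 + f(-152, -144)) = (28591 - 26584)/(14142 + (-7 + (⅐)*(-144) + (⅐)*(-144)²)) = 2007/(14142 + (-7 - 144/7 + (⅐)*20736)) = 2007/(14142 + (-7 - 144/7 + 20736/7)) = 2007/(14142 + 20543/7) = 2007/(119537/7) = 2007*(7/119537) = 14049/119537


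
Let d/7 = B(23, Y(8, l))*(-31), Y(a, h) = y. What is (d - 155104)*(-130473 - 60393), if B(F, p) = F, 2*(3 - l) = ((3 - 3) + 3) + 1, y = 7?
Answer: 30556692270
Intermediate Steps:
l = 1 (l = 3 - (((3 - 3) + 3) + 1)/2 = 3 - ((0 + 3) + 1)/2 = 3 - (3 + 1)/2 = 3 - ½*4 = 3 - 2 = 1)
Y(a, h) = 7
d = -4991 (d = 7*(23*(-31)) = 7*(-713) = -4991)
(d - 155104)*(-130473 - 60393) = (-4991 - 155104)*(-130473 - 60393) = -160095*(-190866) = 30556692270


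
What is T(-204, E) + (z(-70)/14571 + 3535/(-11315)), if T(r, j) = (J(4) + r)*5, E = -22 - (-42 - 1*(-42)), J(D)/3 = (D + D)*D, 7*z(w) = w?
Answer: -17816377747/32974173 ≈ -540.31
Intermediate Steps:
z(w) = w/7
J(D) = 6*D**2 (J(D) = 3*((D + D)*D) = 3*((2*D)*D) = 3*(2*D**2) = 6*D**2)
E = -22 (E = -22 - (-42 + 42) = -22 - 1*0 = -22 + 0 = -22)
T(r, j) = 480 + 5*r (T(r, j) = (6*4**2 + r)*5 = (6*16 + r)*5 = (96 + r)*5 = 480 + 5*r)
T(-204, E) + (z(-70)/14571 + 3535/(-11315)) = (480 + 5*(-204)) + (((1/7)*(-70))/14571 + 3535/(-11315)) = (480 - 1020) + (-10*1/14571 + 3535*(-1/11315)) = -540 + (-10/14571 - 707/2263) = -540 - 10324327/32974173 = -17816377747/32974173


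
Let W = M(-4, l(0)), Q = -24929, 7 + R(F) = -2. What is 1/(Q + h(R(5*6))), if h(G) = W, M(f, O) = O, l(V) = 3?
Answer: -1/24926 ≈ -4.0119e-5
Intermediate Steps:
R(F) = -9 (R(F) = -7 - 2 = -9)
W = 3
h(G) = 3
1/(Q + h(R(5*6))) = 1/(-24929 + 3) = 1/(-24926) = -1/24926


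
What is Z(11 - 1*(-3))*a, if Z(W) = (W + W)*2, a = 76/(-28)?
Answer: -152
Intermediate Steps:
a = -19/7 (a = 76*(-1/28) = -19/7 ≈ -2.7143)
Z(W) = 4*W (Z(W) = (2*W)*2 = 4*W)
Z(11 - 1*(-3))*a = (4*(11 - 1*(-3)))*(-19/7) = (4*(11 + 3))*(-19/7) = (4*14)*(-19/7) = 56*(-19/7) = -152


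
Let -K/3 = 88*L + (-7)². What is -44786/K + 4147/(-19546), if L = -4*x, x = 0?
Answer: 615607/2022 ≈ 304.45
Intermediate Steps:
L = 0 (L = -4*0 = 0)
K = -147 (K = -3*(88*0 + (-7)²) = -3*(0 + 49) = -3*49 = -147)
-44786/K + 4147/(-19546) = -44786/(-147) + 4147/(-19546) = -44786*(-1/147) + 4147*(-1/19546) = 914/3 - 143/674 = 615607/2022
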